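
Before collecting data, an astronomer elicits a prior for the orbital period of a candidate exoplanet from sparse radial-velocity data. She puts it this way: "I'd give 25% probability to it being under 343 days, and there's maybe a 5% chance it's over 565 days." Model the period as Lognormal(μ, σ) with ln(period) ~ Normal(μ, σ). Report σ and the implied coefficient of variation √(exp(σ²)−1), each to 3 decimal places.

σ ≈ 0.215, CV ≈ 0.218

If T ~ Lognormal(μ,σ) then ln T ~ Normal(μ,σ), so the p-quantile of ln T is μ + z_p·σ.
ln(343) = 5.838 and ln(565) = 6.337; z_{0.25} = -0.6745, z_{0.95} = 1.645.
σ = (6.337 − 5.838)/(1.645 − (-0.6745)) = 0.215.
μ = 5.838 − (-0.6745)·0.215 = 5.983.
CV = √(exp(σ²)−1) = √(exp(0.0463)−1) = 0.218.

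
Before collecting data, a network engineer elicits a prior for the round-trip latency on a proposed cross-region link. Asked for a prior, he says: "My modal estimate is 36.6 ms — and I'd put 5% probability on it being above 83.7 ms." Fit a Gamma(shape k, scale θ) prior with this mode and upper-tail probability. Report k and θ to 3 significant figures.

Gamma(k,θ) with k>1 has mode (k−1)θ, so θ = 36.6/(k−1).
Need P(X < 83.7) = 0.95 with θ tied to k this way. Start at k = 2, θ = 36.6: P(X<83.7) ≈ 0.666.
Too low — raise k to concentrate. Iterating converges to k ≈ 5.01.
Then θ = 36.6/(5.01−1) ≈ 9.13.

k ≈ 5.01, θ ≈ 9.13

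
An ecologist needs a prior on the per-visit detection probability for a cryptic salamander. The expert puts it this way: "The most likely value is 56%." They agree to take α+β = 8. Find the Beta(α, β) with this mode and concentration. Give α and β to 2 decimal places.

α = 4.36, β = 3.64

For α,β > 1 the Beta mode is (α−1)/(α+β−2). With α+β = 8, the mode is (α−1)/6.
Set (α−1)/6 = 0.56 → α = 1 + 0.56·6 = 4.36.
β = 8 − α = 3.64.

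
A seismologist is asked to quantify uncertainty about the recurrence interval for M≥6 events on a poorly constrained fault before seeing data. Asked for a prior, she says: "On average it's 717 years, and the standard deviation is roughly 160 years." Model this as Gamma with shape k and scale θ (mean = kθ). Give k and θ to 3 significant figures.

For Gamma(k, scale θ): mean = kθ, variance = kθ², so CV = 1/√k.
CV = SD/mean = 160/717 = 0.2232, hence k = 1/CV² = 20.1.
Then θ = mean/k = 717/20.1 = 35.7.

k ≈ 20.1, θ ≈ 35.7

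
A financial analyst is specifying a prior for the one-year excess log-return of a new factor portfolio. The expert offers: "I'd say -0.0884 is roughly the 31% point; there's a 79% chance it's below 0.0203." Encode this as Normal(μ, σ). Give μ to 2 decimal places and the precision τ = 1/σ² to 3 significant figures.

μ = -0.05, τ = 144

For Normal(μ,σ), the p-quantile is μ + z_p·σ. Here z_{0.31} = -0.4959, z_{0.79} = 0.8064.
So -0.0884 = μ − 0.4959σ and 0.0203 = μ + 0.8064σ.
Subtracting: σ = (0.0203 − -0.0884)/(0.8064 − (-0.4959)) = 0.08.
Then μ = -0.0884 − (-0.4959)·0.08 = -0.05.
Precision τ = 1/σ² = 1/0.08347² = 144.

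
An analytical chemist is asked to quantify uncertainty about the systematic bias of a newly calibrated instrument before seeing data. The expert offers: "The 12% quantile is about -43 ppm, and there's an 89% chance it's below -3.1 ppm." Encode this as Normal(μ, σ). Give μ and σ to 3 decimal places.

The p-quantile of Normal(μ,σ) is μ + z_p·σ, with z_{0.12} = -1.175 and z_{0.89} = 1.227.
Eliminate σ: μ = (z₂·x₁ − z₁·x₂)/(z₂ − z₁) = (1.227·-43 − (-1.175)·-3.1)/2.402 = -23.478.
Then σ = (x₂ − x₁)/(z₂ − z₁) = (-3.1 − -43)/2.402 = 16.615.

μ = -23.478, σ = 16.615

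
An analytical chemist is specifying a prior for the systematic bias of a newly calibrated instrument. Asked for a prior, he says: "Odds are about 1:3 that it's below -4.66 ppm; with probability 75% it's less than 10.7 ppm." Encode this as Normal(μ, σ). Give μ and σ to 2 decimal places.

For Normal(μ,σ), the p-quantile is μ + z_p·σ. Here z_{0.25} = -0.6745, z_{0.75} = 0.6745.
So -4.66 = μ − 0.6745σ and 10.7 = μ + 0.6745σ.
Subtracting: σ = (10.7 − -4.66)/(0.6745 − (-0.6745)) = 11.39.
Then μ = -4.66 − (-0.6745)·11.39 = 3.02.

μ = 3.02, σ = 11.39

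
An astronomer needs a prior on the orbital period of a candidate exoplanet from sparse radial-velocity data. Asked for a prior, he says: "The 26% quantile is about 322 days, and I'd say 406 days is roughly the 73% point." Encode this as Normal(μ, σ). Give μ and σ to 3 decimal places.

μ = 365.021, σ = 66.871

For Normal(μ,σ), the p-quantile is μ + z_p·σ. Here z_{0.26} = -0.6433, z_{0.73} = 0.6128.
So 322 = μ − 0.6433σ and 406 = μ + 0.6128σ.
Subtracting: σ = (406 − 322)/(0.6128 − (-0.6433)) = 66.871.
Then μ = 322 − (-0.6433)·66.871 = 365.021.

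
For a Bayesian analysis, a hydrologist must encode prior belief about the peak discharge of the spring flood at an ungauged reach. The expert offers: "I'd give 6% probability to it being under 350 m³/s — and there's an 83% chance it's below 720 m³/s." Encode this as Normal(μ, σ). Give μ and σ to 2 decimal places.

μ = 579.29, σ = 147.47

For Normal(μ,σ), the p-quantile is μ + z_p·σ. Here z_{0.06} = -1.555, z_{0.83} = 0.9542.
So 350 = μ − 1.555σ and 720 = μ + 0.9542σ.
Subtracting: σ = (720 − 350)/(0.9542 − (-1.555)) = 147.47.
Then μ = 350 − (-1.555)·147.47 = 579.29.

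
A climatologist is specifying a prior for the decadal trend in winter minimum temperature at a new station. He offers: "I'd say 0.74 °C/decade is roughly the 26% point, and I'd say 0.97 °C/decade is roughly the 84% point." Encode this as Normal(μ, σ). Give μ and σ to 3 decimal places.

μ = 0.830, σ = 0.140

For Normal(μ,σ), the p-quantile is μ + z_p·σ. Here z_{0.26} = -0.6433, z_{0.84} = 0.9945.
So 0.74 = μ − 0.6433σ and 0.97 = μ + 0.9945σ.
Subtracting: σ = (0.97 − 0.74)/(0.9945 − (-0.6433)) = 0.140.
Then μ = 0.74 − (-0.6433)·0.140 = 0.830.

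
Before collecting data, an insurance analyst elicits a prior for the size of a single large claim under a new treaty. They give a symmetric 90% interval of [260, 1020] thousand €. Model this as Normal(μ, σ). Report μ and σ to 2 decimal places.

A symmetric 90% interval runs μ ± z·σ with z = 1.645.
Half-width = 380, so σ = 380/1.645 = 231.02.
μ is the interval midpoint, 640.00.

μ = 640.00, σ = 231.02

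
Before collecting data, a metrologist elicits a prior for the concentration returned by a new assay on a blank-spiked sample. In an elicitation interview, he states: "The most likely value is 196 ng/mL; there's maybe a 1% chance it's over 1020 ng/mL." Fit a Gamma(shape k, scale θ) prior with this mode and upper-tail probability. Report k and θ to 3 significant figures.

k ≈ 2.42, θ ≈ 138

Gamma(k,θ) with k>1 has mode (k−1)θ, so θ = 196/(k−1).
Need P(X < 1020) = 0.99 with θ tied to k this way. Start at k = 2, θ = 196: P(X<1020) ≈ 0.966.
Too low — raise k to concentrate. Iterating converges to k ≈ 2.42.
Then θ = 196/(2.42−1) ≈ 138.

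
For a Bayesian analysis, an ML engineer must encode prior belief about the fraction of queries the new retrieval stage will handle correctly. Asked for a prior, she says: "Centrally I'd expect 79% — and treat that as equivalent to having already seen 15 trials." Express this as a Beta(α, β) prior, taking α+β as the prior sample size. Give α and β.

Under the effective-sample-size interpretation, Beta(α, β) has prior mean α/(α+β) and prior sample size α+β.
So α+β = 15 and α/(α+β) = 0.79, giving α = 0.79·15 = 11.85 and β = 15 − 11.85 = 3.15.

α = 11.85, β = 3.15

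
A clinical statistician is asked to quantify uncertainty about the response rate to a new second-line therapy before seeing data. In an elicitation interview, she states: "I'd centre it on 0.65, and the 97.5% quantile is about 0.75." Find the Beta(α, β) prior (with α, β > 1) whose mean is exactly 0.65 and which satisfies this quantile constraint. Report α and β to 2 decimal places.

With mean 0.65 fixed, write α = 0.65s, β = 0.35s where s = α+β.
Need P(θ < 0.75) = 0.975 under Beta(0.65s, 0.35s). Normal approximation: (q−m)/√(m(1−m)/s) ≈ z_{0.975} = 1.96, so s ≈ 0.65·0.35·(1.96)²/(0.75−0.65)² = 87.4.
At s = 87.4: P(θ<0.75) ≈ 0.980. Adjusting to match 0.975 gives s ≈ 79.99.
So α = 0.65·79.99 ≈ 51.99, β = 0.35·79.99 ≈ 28.00.

α ≈ 51.99, β ≈ 28.00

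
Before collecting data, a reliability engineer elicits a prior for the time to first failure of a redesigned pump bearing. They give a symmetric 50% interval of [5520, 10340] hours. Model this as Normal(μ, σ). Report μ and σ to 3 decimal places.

μ = 7930.000, σ = 3573.071

A symmetric 50% interval runs μ ± z·σ with z = 0.6745.
Half-width = 2410, so σ = 2410/0.6745 = 3573.071.
μ is the interval midpoint, 7930.000.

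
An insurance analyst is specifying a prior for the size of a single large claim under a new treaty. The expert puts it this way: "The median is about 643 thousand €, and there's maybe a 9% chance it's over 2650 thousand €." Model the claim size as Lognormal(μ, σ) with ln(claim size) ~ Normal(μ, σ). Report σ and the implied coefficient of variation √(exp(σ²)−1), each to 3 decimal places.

σ ≈ 1.056, CV ≈ 1.432

If T ~ Lognormal(μ,σ) then ln T ~ Normal(μ,σ), so the p-quantile of ln T is μ + z_p·σ.
ln(643) = 6.466 and ln(2650) = 7.882; z_{0.5} = 0, z_{0.91} = 1.341.
σ = (7.882 − 6.466)/(1.341 − (0)) = 1.056.
μ = 6.466 − (0)·1.056 = 6.466.
CV = √(exp(σ²)−1) = √(exp(1.1157)−1) = 1.432.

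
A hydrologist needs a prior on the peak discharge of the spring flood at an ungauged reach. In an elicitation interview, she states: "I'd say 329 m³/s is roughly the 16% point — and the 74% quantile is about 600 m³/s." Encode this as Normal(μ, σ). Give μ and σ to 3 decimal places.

The p-quantile of Normal(μ,σ) is μ + z_p·σ, with z_{0.16} = -0.9945 and z_{0.74} = 0.6433.
Eliminate σ: μ = (z₂·x₁ − z₁·x₂)/(z₂ − z₁) = (0.6433·329 − (-0.9945)·600)/1.638 = 493.549.
Then σ = (x₂ − x₁)/(z₂ − z₁) = (600 − 329)/1.638 = 165.466.

μ = 493.549, σ = 165.466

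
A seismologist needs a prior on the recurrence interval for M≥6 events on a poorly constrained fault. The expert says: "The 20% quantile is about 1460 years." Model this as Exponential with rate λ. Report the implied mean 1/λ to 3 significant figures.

mean ≈ 6540 years

P(T < 1460.0) = 1 − e^(−λ·1460.0) = 0.2, so λ = −ln(1−0.2)/1460.0 = −ln(0.8)/1460.0 = 0.000153.
Mean = 1/λ = 6540 years.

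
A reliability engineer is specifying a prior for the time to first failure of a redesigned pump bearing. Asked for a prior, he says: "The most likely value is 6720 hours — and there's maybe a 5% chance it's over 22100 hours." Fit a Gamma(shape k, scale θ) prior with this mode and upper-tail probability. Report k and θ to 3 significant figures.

k ≈ 2.84, θ ≈ 3650

Gamma(k,θ) with k>1 has mode (k−1)θ, so θ = 6720/(k−1).
Need P(X < 22100) = 0.95 with θ tied to k this way. Start at k = 2, θ = 6720: P(X<22100) ≈ 0.840.
Too low — raise k to concentrate. Iterating converges to k ≈ 2.84.
Then θ = 6720/(2.84−1) ≈ 3650.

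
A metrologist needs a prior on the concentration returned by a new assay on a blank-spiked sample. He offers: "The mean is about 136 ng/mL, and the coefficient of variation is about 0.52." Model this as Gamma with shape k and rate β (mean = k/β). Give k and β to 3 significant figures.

k ≈ 3.7, β ≈ 0.0272

For Gamma(k, rate β): mean = k/β, variance = k/β², so CV = 1/√k.
CV = 0.52, hence k = 1/CV² = 3.7.
Then β = k/mean = 3.7/136 = 0.0272.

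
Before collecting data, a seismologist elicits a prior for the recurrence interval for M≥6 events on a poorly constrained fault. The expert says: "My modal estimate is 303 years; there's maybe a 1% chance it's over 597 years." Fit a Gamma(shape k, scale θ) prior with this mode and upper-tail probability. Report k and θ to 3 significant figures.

k ≈ 11.7, θ ≈ 28.3

Gamma(k,θ) with k>1 has mode (k−1)θ, so θ = 303/(k−1).
Need P(X < 597) = 0.99 with θ tied to k this way. Start at k = 2, θ = 303: P(X<597) ≈ 0.586.
Too low — raise k to concentrate. Iterating converges to k ≈ 11.7.
Then θ = 303/(11.7−1) ≈ 28.3.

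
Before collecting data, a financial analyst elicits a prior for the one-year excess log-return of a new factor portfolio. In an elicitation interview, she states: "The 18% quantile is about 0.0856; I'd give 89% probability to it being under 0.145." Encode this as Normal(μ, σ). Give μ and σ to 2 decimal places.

μ = 0.11, σ = 0.03

The p-quantile of Normal(μ,σ) is μ + z_p·σ, with z_{0.18} = -0.9154 and z_{0.89} = 1.227.
Eliminate σ: μ = (z₂·x₁ − z₁·x₂)/(z₂ − z₁) = (1.227·0.0856 − (-0.9154)·0.145)/2.142 = 0.11.
Then σ = (x₂ − x₁)/(z₂ − z₁) = (0.145 − 0.0856)/2.142 = 0.03.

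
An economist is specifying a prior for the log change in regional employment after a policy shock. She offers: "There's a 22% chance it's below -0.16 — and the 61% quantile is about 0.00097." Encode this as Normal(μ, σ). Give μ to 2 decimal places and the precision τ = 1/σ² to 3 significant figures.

The p-quantile of Normal(μ,σ) is μ + z_p·σ, with z_{0.22} = -0.7722 and z_{0.61} = 0.2793.
Eliminate σ: μ = (z₂·x₁ − z₁·x₂)/(z₂ − z₁) = (0.2793·-0.16 − (-0.7722)·0.00097)/1.052 = -0.04.
Then σ = (x₂ − x₁)/(z₂ − z₁) = (0.00097 − -0.16)/1.052 = 0.15.
Precision τ = 1/σ² = 1/0.1531² = 42.7.

μ = -0.04, τ = 42.7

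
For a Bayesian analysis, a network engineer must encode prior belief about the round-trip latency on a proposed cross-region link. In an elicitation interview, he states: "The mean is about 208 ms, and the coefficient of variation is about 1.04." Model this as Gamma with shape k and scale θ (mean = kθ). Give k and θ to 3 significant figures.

k ≈ 0.925, θ ≈ 225

For Gamma(k, scale θ): mean = kθ, variance = kθ², so CV = 1/√k.
CV = 1.04, hence k = 1/CV² = 0.925.
Then θ = mean/k = 208/0.925 = 225.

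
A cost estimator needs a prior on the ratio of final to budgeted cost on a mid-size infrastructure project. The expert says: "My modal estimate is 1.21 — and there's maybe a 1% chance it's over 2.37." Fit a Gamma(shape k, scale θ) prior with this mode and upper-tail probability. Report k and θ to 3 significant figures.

Gamma(k,θ) with k>1 has mode (k−1)θ, so θ = 1.21/(k−1).
Need P(X < 2.37) = 0.99 with θ tied to k this way. Start at k = 2, θ = 1.21: P(X<2.37) ≈ 0.583.
Too low — raise k to concentrate. Iterating converges to k ≈ 11.9.
Then θ = 1.21/(11.9−1) ≈ 0.111.

k ≈ 11.9, θ ≈ 0.111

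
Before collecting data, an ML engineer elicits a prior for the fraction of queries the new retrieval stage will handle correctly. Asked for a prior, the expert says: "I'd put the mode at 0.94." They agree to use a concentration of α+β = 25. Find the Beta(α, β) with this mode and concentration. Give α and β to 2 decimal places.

For α,β > 1 the Beta mode is (α−1)/(α+β−2). With α+β = 25, the mode is (α−1)/23.
Set (α−1)/23 = 0.94 → α = 1 + 0.94·23 = 22.62.
β = 25 − α = 2.38.

α = 22.62, β = 2.38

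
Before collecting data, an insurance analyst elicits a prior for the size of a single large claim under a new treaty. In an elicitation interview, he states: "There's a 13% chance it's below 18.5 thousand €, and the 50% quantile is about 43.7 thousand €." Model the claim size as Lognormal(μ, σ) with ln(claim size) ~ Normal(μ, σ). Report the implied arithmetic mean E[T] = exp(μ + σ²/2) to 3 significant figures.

If T ~ Lognormal(μ,σ) then ln T ~ Normal(μ,σ), so the p-quantile of ln T is μ + z_p·σ.
ln(18.5) = 2.918 and ln(43.7) = 3.777; z_{0.13} = -1.126, z_{0.5} = 0.
σ = (3.777 − 2.918)/(0 − (-1.126)) = 0.763.
μ = 2.918 − (-1.126)·0.763 = 3.777.
E[T] = exp(μ + σ²/2) = exp(3.777 + 0.2912) = 58.5 thousand €.

E[T] ≈ 58.5 thousand €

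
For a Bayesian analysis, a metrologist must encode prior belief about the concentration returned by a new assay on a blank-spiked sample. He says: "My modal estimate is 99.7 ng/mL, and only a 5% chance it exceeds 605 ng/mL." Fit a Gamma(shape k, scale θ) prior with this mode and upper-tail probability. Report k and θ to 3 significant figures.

Gamma(k,θ) with k>1 has mode (k−1)θ, so θ = 99.7/(k−1).
Need P(X < 605) = 0.95 with θ tied to k this way. Start at k = 2, θ = 99.7: P(X<605) ≈ 0.984.
Too high — lower k to spread out. Iterating converges to k ≈ 1.7.
Then θ = 99.7/(1.7−1) ≈ 142.

k ≈ 1.7, θ ≈ 142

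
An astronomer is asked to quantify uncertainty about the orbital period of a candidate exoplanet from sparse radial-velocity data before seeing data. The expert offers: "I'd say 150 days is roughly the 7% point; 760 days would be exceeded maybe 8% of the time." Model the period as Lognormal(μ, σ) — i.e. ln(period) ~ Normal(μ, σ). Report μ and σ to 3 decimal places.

μ ≈ 5.842, σ ≈ 0.563

If T ~ Lognormal(μ,σ) then ln T ~ Normal(μ,σ), so the p-quantile of ln T is μ + z_p·σ.
ln(150) = 5.011 and ln(760) = 6.633; z_{0.07} = -1.476, z_{0.92} = 1.405.
σ = (6.633 − 5.011)/(1.405 − (-1.476)) = 0.563.
μ = 5.011 − (-1.476)·0.563 = 5.842.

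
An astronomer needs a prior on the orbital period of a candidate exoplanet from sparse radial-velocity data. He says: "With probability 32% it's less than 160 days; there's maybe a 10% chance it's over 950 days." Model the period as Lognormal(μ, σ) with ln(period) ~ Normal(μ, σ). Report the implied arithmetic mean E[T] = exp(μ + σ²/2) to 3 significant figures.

If T ~ Lognormal(μ,σ) then ln T ~ Normal(μ,σ), so the p-quantile of ln T is μ + z_p·σ.
ln(160) = 5.075 and ln(950) = 6.856; z_{0.32} = -0.4677, z_{0.9} = 1.282.
σ = (6.856 − 5.075)/(1.282 − (-0.4677)) = 1.018.
μ = 5.075 − (-0.4677)·1.018 = 5.551.
E[T] = exp(μ + σ²/2) = exp(5.551 + 0.5185) = 433 days.

E[T] ≈ 433 days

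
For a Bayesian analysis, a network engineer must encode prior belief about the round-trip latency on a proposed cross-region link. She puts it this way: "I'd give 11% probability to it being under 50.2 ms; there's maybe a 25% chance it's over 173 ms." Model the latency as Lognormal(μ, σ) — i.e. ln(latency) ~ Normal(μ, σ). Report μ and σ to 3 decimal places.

If T ~ Lognormal(μ,σ) then ln T ~ Normal(μ,σ), so the p-quantile of ln T is μ + z_p·σ.
ln(50.2) = 3.916 and ln(173) = 5.153; z_{0.11} = -1.227, z_{0.75} = 0.6745.
σ = (5.153 − 3.916)/(0.6745 − (-1.227)) = 0.651.
μ = 3.916 − (-1.227)·0.651 = 4.714.

μ ≈ 4.714, σ ≈ 0.651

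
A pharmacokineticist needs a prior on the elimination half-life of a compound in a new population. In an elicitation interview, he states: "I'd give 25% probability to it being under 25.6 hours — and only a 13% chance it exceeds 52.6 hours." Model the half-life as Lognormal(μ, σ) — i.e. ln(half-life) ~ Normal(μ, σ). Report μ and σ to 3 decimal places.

μ ≈ 3.512, σ ≈ 0.400

If T ~ Lognormal(μ,σ) then ln T ~ Normal(μ,σ), so the p-quantile of ln T is μ + z_p·σ.
ln(25.6) = 3.243 and ln(52.6) = 3.963; z_{0.25} = -0.6745, z_{0.87} = 1.126.
σ = (3.963 − 3.243)/(1.126 − (-0.6745)) = 0.400.
μ = 3.243 − (-0.6745)·0.400 = 3.512.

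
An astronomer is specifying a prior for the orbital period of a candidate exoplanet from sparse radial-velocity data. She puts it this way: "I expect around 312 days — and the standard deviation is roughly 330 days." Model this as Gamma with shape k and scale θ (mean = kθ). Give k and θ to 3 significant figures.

For Gamma(k, scale θ): mean = kθ, variance = kθ², so CV = 1/√k.
CV = SD/mean = 330/312 = 1.058, hence k = 1/CV² = 0.894.
Then θ = mean/k = 312/0.894 = 349.

k ≈ 0.894, θ ≈ 349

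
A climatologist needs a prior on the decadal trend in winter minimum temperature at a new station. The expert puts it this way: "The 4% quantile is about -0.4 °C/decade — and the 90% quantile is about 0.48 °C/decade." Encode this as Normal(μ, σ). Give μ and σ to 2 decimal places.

The p-quantile of Normal(μ,σ) is μ + z_p·σ, with z_{0.04} = -1.751 and z_{0.9} = 1.282.
Eliminate σ: μ = (z₂·x₁ − z₁·x₂)/(z₂ − z₁) = (1.282·-0.4 − (-1.751)·0.48)/3.032 = 0.11.
Then σ = (x₂ − x₁)/(z₂ − z₁) = (0.48 − -0.4)/3.032 = 0.29.

μ = 0.11, σ = 0.29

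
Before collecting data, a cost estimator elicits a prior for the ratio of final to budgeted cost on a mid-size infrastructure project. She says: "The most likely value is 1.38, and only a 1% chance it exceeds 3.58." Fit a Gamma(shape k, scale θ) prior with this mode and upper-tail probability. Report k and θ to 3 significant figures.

Gamma(k,θ) with k>1 has mode (k−1)θ, so θ = 1.38/(k−1).
Need P(X < 3.58) = 0.99 with θ tied to k this way. Start at k = 2, θ = 1.38: P(X<3.58) ≈ 0.731.
Too low — raise k to concentrate. Iterating converges to k ≈ 6.12.
Then θ = 1.38/(6.12−1) ≈ 0.269.

k ≈ 6.12, θ ≈ 0.269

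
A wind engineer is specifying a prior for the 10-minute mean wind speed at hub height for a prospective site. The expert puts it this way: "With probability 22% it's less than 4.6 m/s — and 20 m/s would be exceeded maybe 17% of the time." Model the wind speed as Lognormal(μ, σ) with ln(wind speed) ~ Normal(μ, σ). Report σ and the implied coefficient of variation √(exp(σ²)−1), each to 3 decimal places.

σ ≈ 0.851, CV ≈ 1.032

If T ~ Lognormal(μ,σ) then ln T ~ Normal(μ,σ), so the p-quantile of ln T is μ + z_p·σ.
ln(4.6) = 1.526 and ln(20) = 2.996; z_{0.22} = -0.7722, z_{0.83} = 0.9542.
σ = (2.996 − 1.526)/(0.9542 − (-0.7722)) = 0.851.
μ = 1.526 − (-0.7722)·0.851 = 2.183.
CV = √(exp(σ²)−1) = √(exp(0.7247)−1) = 1.032.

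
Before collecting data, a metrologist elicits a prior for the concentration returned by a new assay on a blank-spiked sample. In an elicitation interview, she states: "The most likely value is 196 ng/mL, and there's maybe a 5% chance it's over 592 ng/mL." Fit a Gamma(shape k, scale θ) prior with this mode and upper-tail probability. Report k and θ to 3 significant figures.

Gamma(k,θ) with k>1 has mode (k−1)θ, so θ = 196/(k−1).
Need P(X < 592) = 0.95 with θ tied to k this way. Start at k = 2, θ = 196: P(X<592) ≈ 0.804.
Too low — raise k to concentrate. Iterating converges to k ≈ 3.17.
Then θ = 196/(3.17−1) ≈ 90.5.

k ≈ 3.17, θ ≈ 90.5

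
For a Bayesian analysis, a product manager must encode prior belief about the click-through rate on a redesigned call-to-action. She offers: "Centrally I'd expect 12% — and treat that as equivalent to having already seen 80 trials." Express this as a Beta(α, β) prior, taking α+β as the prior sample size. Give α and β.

Under the effective-sample-size interpretation, Beta(α, β) has prior mean α/(α+β) and prior sample size α+β.
So α+β = 80 and α/(α+β) = 0.12, giving α = 0.12·80 = 9.6 and β = 80 − 9.6 = 70.4.

α = 9.6, β = 70.4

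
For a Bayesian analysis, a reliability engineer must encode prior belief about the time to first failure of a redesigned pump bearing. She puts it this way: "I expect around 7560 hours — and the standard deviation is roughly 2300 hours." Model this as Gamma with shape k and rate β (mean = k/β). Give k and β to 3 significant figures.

For Gamma(k, rate β): mean = k/β, variance = k/β², so CV = 1/√k.
CV = SD/mean = 2300/7560 = 0.3042, hence k = 1/CV² = 10.8.
Then β = k/mean = 10.8/7560 = 0.00143.

k ≈ 10.8, β ≈ 0.00143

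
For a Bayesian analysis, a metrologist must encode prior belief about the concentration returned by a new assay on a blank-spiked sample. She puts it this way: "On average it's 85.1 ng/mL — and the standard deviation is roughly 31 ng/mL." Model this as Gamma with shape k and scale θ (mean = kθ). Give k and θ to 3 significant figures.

k ≈ 7.54, θ ≈ 11.3

For Gamma(k, scale θ): mean = kθ, variance = kθ², so CV = 1/√k.
CV = SD/mean = 31/85.1 = 0.3643, hence k = 1/CV² = 7.54.
Then θ = mean/k = 85.1/7.54 = 11.3.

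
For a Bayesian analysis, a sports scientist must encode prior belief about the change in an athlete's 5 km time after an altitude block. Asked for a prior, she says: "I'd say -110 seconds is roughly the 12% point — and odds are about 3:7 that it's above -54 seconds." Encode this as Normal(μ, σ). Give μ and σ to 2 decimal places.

μ = -71.28, σ = 32.95

The p-quantile of Normal(μ,σ) is μ + z_p·σ, with z_{0.12} = -1.175 and z_{0.7} = 0.5244.
Eliminate σ: μ = (z₂·x₁ − z₁·x₂)/(z₂ − z₁) = (0.5244·-110 − (-1.175)·-54)/1.699 = -71.28.
Then σ = (x₂ − x₁)/(z₂ − z₁) = (-54 − -110)/1.699 = 32.95.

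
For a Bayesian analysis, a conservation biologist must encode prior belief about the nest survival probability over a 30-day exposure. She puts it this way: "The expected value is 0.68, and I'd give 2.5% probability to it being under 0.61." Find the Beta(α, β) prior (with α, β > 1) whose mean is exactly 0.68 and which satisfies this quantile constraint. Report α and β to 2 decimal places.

With mean 0.68 fixed, write α = 0.68s, β = 0.32s where s = α+β.
Need P(θ < 0.61) = 0.025 under Beta(0.68s, 0.32s). Normal approximation: (q−m)/√(m(1−m)/s) ≈ z_{0.025} = -1.96, so s ≈ 0.68·0.32·(-1.96)²/(0.61−0.68)² = 170.6.
At s = 170.6: P(θ<0.61) ≈ 0.028. Adjusting to match 0.025 gives s ≈ 178.75.
So α = 0.68·178.75 ≈ 121.55, β = 0.32·178.75 ≈ 57.20.

α ≈ 121.55, β ≈ 57.20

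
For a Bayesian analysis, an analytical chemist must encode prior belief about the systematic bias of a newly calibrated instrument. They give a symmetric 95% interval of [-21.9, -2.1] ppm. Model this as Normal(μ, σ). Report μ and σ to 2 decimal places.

A symmetric 95% interval runs μ ± z·σ with z = 1.96.
Half-width = 9.9, so σ = 9.9/1.96 = 5.05.
μ is the interval midpoint, -12.00.

μ = -12.00, σ = 5.05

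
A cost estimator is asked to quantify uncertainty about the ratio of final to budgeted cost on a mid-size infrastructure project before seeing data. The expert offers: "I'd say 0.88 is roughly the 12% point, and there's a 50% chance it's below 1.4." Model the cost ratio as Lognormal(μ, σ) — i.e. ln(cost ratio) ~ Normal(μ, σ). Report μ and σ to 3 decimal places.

μ ≈ 0.336, σ ≈ 0.395

If T ~ Lognormal(μ,σ) then ln T ~ Normal(μ,σ), so the p-quantile of ln T is μ + z_p·σ.
ln(0.88) = -0.1278 and ln(1.4) = 0.3365; z_{0.12} = -1.175, z_{0.5} = 0.
σ = (0.3365 − -0.1278)/(0 − (-1.175)) = 0.395.
μ = -0.1278 − (-1.175)·0.395 = 0.336.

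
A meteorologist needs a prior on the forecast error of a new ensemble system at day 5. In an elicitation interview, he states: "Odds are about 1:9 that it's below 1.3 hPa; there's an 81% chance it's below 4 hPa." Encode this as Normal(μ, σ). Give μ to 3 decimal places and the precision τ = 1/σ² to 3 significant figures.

The p-quantile of Normal(μ,σ) is μ + z_p·σ, with z_{0.1} = -1.282 and z_{0.81} = 0.8779.
Eliminate σ: μ = (z₂·x₁ − z₁·x₂)/(z₂ − z₁) = (0.8779·1.3 − (-1.282)·4)/2.159 = 2.902.
Then σ = (x₂ − x₁)/(z₂ − z₁) = (4 − 1.3)/2.159 = 1.250.
Precision τ = 1/σ² = 1/1.25² = 0.64.

μ = 2.902, τ = 0.64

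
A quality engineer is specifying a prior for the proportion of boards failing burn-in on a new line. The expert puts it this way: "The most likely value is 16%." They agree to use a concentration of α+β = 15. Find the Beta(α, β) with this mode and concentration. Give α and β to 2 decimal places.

α = 3.08, β = 11.92

For α,β > 1 the Beta mode is (α−1)/(α+β−2). With α+β = 15, the mode is (α−1)/13.
Set (α−1)/13 = 0.16 → α = 1 + 0.16·13 = 3.08.
β = 15 − α = 11.92.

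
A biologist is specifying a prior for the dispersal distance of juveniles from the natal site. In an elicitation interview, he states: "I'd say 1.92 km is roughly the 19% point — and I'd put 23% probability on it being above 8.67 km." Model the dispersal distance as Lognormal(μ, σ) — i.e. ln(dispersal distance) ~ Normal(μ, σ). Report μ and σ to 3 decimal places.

μ ≈ 1.471, σ ≈ 0.932

If T ~ Lognormal(μ,σ) then ln T ~ Normal(μ,σ), so the p-quantile of ln T is μ + z_p·σ.
ln(1.92) = 0.6523 and ln(8.67) = 2.16; z_{0.19} = -0.8779, z_{0.77} = 0.7388.
σ = (2.16 − 0.6523)/(0.7388 − (-0.8779)) = 0.932.
μ = 0.6523 − (-0.8779)·0.932 = 1.471.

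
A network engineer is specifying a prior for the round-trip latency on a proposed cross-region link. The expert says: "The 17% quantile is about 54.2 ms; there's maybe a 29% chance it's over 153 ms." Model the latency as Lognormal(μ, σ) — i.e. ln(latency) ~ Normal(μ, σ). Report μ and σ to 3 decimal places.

If T ~ Lognormal(μ,σ) then ln T ~ Normal(μ,σ), so the p-quantile of ln T is μ + z_p·σ.
ln(54.2) = 3.993 and ln(153) = 5.03; z_{0.17} = -0.9542, z_{0.71} = 0.5534.
σ = (5.03 − 3.993)/(0.5534 − (-0.9542)) = 0.688.
μ = 3.993 − (-0.9542)·0.688 = 4.650.

μ ≈ 4.650, σ ≈ 0.688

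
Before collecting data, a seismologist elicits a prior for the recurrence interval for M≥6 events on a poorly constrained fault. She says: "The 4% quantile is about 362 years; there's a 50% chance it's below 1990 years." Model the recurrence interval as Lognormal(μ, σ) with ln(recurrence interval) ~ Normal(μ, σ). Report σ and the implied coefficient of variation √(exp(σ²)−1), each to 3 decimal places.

If T ~ Lognormal(μ,σ) then ln T ~ Normal(μ,σ), so the p-quantile of ln T is μ + z_p·σ.
ln(362) = 5.892 and ln(1990) = 7.596; z_{0.04} = -1.751, z_{0.5} = 0.
σ = (7.596 − 5.892)/(0 − (-1.751)) = 0.973.
μ = 5.892 − (-1.751)·0.973 = 7.596.
CV = √(exp(σ²)−1) = √(exp(0.9476)−1) = 1.257.

σ ≈ 0.973, CV ≈ 1.257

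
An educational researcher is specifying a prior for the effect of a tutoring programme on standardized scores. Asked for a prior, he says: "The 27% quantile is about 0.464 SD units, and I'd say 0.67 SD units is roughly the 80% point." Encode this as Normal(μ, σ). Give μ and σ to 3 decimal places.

μ = 0.551, σ = 0.142

The p-quantile of Normal(μ,σ) is μ + z_p·σ, with z_{0.27} = -0.6128 and z_{0.8} = 0.8416.
Eliminate σ: μ = (z₂·x₁ − z₁·x₂)/(z₂ − z₁) = (0.8416·0.464 − (-0.6128)·0.67)/1.454 = 0.551.
Then σ = (x₂ − x₁)/(z₂ − z₁) = (0.67 − 0.464)/1.454 = 0.142.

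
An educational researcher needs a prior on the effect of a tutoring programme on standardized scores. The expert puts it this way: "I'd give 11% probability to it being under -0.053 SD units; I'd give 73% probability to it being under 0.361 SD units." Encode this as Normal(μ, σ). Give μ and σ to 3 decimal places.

The p-quantile of Normal(μ,σ) is μ + z_p·σ, with z_{0.11} = -1.227 and z_{0.73} = 0.6128.
Eliminate σ: μ = (z₂·x₁ − z₁·x₂)/(z₂ − z₁) = (0.6128·-0.053 − (-1.227)·0.361)/1.839 = 0.223.
Then σ = (x₂ − x₁)/(z₂ − z₁) = (0.361 − -0.053)/1.839 = 0.225.

μ = 0.223, σ = 0.225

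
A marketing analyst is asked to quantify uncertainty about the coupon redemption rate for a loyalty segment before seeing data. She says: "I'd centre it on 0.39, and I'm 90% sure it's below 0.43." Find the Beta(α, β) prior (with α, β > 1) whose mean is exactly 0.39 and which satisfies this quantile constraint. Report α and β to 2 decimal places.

α ≈ 96.01, β ≈ 150.17

With mean 0.39 fixed, write α = 0.39s, β = 0.61s where s = α+β.
Need P(θ < 0.43) = 0.9 under Beta(0.39s, 0.61s). Normal approximation: (q−m)/√(m(1−m)/s) ≈ z_{0.9} = 1.28, so s ≈ 0.39·0.61·(1.28)²/(0.43−0.39)² = 244.2.
At s = 244.2: P(θ<0.43) ≈ 0.899. Adjusting to match 0.9 gives s ≈ 246.18.
So α = 0.39·246.18 ≈ 96.01, β = 0.61·246.18 ≈ 150.17.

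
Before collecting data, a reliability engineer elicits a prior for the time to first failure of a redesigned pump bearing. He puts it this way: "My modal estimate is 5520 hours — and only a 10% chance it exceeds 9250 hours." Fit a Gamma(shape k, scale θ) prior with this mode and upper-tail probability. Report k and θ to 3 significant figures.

k ≈ 8.09, θ ≈ 778

Gamma(k,θ) with k>1 has mode (k−1)θ, so θ = 5520/(k−1).
Need P(X < 9250) = 0.9 with θ tied to k this way. Start at k = 2, θ = 5520: P(X<9250) ≈ 0.499.
Too low — raise k to concentrate. Iterating converges to k ≈ 8.09.
Then θ = 5520/(8.09−1) ≈ 778.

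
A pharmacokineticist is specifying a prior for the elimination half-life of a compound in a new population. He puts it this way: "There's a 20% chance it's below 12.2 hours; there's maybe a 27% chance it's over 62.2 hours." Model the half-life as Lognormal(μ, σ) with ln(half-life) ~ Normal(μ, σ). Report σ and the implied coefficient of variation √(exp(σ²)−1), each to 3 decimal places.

If T ~ Lognormal(μ,σ) then ln T ~ Normal(μ,σ), so the p-quantile of ln T is μ + z_p·σ.
ln(12.2) = 2.501 and ln(62.2) = 4.13; z_{0.2} = -0.8416, z_{0.73} = 0.6128.
σ = (4.13 − 2.501)/(0.6128 − (-0.8416)) = 1.120.
μ = 2.501 − (-0.8416)·1.120 = 3.444.
CV = √(exp(σ²)−1) = √(exp(1.2543)−1) = 1.583.

σ ≈ 1.120, CV ≈ 1.583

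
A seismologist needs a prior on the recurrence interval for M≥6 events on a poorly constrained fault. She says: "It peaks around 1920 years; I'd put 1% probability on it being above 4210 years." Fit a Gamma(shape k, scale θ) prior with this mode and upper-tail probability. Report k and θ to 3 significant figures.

Gamma(k,θ) with k>1 has mode (k−1)θ, so θ = 1920/(k−1).
Need P(X < 4210) = 0.99 with θ tied to k this way. Start at k = 2, θ = 1920: P(X<4210) ≈ 0.644.
Too low — raise k to concentrate. Iterating converges to k ≈ 8.83.
Then θ = 1920/(8.83−1) ≈ 245.

k ≈ 8.83, θ ≈ 245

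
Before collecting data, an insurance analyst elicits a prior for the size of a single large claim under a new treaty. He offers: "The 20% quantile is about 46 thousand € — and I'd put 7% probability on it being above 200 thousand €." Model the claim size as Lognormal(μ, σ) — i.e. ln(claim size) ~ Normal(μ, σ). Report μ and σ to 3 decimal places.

If T ~ Lognormal(μ,σ) then ln T ~ Normal(μ,σ), so the p-quantile of ln T is μ + z_p·σ.
ln(46) = 3.829 and ln(200) = 5.298; z_{0.2} = -0.8416, z_{0.93} = 1.476.
σ = (5.298 − 3.829)/(1.476 − (-0.8416)) = 0.634.
μ = 3.829 − (-0.8416)·0.634 = 4.362.

μ ≈ 4.362, σ ≈ 0.634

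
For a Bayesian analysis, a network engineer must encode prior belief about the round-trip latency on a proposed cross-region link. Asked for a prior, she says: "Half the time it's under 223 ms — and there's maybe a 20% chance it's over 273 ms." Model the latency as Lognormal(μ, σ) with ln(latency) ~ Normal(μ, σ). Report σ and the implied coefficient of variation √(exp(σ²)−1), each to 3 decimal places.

σ ≈ 0.240, CV ≈ 0.244

If T ~ Lognormal(μ,σ) then ln T ~ Normal(μ,σ), so the p-quantile of ln T is μ + z_p·σ.
ln(223) = 5.407 and ln(273) = 5.609; z_{0.5} = 0, z_{0.8} = 0.8416.
σ = (5.609 − 5.407)/(0.8416 − (0)) = 0.240.
μ = 5.407 − (0)·0.240 = 5.407.
CV = √(exp(σ²)−1) = √(exp(0.0578)−1) = 0.244.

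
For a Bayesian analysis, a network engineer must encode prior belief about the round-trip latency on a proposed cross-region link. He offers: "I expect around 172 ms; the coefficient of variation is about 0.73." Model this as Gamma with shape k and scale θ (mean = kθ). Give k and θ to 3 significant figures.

For Gamma(k, scale θ): mean = kθ, variance = kθ², so CV = 1/√k.
CV = 0.73, hence k = 1/CV² = 1.88.
Then θ = mean/k = 172/1.88 = 91.7.

k ≈ 1.88, θ ≈ 91.7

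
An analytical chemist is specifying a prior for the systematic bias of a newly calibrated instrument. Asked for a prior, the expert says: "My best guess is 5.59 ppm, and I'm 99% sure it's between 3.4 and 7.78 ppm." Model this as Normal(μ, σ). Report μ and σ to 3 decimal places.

μ = 5.590, σ = 0.850

A symmetric 99% interval runs μ ± z·σ with z = 2.576.
Half-width = 2.19, so σ = 2.19/2.576 = 0.850.
μ is the stated best guess, 5.590.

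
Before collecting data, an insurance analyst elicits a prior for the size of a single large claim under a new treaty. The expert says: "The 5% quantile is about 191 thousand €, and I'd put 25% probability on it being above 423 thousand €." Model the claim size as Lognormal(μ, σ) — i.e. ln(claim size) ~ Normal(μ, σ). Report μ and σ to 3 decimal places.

If T ~ Lognormal(μ,σ) then ln T ~ Normal(μ,σ), so the p-quantile of ln T is μ + z_p·σ.
ln(191) = 5.252 and ln(423) = 6.047; z_{0.05} = -1.645, z_{0.75} = 0.6745.
σ = (6.047 − 5.252)/(0.6745 − (-1.645)) = 0.343.
μ = 5.252 − (-1.645)·0.343 = 5.816.

μ ≈ 5.816, σ ≈ 0.343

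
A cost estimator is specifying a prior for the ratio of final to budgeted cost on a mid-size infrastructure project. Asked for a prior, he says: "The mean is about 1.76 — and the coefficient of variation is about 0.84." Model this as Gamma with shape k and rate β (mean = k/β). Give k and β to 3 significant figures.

k ≈ 1.42, β ≈ 0.805

For Gamma(k, rate β): mean = k/β, variance = k/β², so CV = 1/√k.
CV = 0.84, hence k = 1/CV² = 1.42.
Then β = k/mean = 1.42/1.76 = 0.805.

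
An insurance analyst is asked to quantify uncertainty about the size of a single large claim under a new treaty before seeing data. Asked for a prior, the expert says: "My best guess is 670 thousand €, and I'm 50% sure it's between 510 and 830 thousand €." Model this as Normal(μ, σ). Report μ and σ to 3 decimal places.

A symmetric 50% interval runs μ ± z·σ with z = 0.6745.
Half-width = 160, so σ = 160/0.6745 = 237.216.
μ is the stated best guess, 670.000.

μ = 670.000, σ = 237.216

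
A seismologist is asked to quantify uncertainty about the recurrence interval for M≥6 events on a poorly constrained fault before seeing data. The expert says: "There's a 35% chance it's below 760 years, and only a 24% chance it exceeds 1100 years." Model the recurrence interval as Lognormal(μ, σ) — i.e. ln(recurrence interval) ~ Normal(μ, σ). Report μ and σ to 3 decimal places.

μ ≈ 6.764, σ ≈ 0.339

If T ~ Lognormal(μ,σ) then ln T ~ Normal(μ,σ), so the p-quantile of ln T is μ + z_p·σ.
ln(760) = 6.633 and ln(1100) = 7.003; z_{0.35} = -0.3853, z_{0.76} = 0.7063.
σ = (7.003 − 6.633)/(0.7063 − (-0.3853)) = 0.339.
μ = 6.633 − (-0.3853)·0.339 = 6.764.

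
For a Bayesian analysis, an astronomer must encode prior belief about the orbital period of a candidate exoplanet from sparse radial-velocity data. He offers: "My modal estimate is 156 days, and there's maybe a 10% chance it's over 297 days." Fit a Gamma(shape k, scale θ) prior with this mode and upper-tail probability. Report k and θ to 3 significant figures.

Gamma(k,θ) with k>1 has mode (k−1)θ, so θ = 156/(k−1).
Need P(X < 297) = 0.9 with θ tied to k this way. Start at k = 2, θ = 156: P(X<297) ≈ 0.567.
Too low — raise k to concentrate. Iterating converges to k ≈ 5.61.
Then θ = 156/(5.61−1) ≈ 33.8.

k ≈ 5.61, θ ≈ 33.8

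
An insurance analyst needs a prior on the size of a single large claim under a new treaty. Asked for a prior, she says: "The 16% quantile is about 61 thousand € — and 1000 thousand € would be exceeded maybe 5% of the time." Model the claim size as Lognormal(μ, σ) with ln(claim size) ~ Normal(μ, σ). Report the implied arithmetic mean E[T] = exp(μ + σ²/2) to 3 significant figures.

If T ~ Lognormal(μ,σ) then ln T ~ Normal(μ,σ), so the p-quantile of ln T is μ + z_p·σ.
ln(61) = 4.111 and ln(1000) = 6.908; z_{0.16} = -0.9945, z_{0.95} = 1.645.
σ = (6.908 − 4.111)/(1.645 − (-0.9945)) = 1.060.
μ = 4.111 − (-0.9945)·1.060 = 5.165.
E[T] = exp(μ + σ²/2) = exp(5.165 + 0.5615) = 307 thousand €.

E[T] ≈ 307 thousand €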